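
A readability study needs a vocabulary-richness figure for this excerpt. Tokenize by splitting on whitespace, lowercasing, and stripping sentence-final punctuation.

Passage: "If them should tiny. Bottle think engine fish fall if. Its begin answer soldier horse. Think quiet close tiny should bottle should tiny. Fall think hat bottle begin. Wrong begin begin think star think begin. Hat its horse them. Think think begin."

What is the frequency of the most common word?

7

Frequencies: think:7, begin:6, should:3, tiny:3, bottle:3, if:2, them:2, fall:2, its:2, horse:2, hat:2, engine:1, fish:1, answer:1, soldier:1, quiet:1, close:1, wrong:1, star:1
Most common: 'think' with frequency 7.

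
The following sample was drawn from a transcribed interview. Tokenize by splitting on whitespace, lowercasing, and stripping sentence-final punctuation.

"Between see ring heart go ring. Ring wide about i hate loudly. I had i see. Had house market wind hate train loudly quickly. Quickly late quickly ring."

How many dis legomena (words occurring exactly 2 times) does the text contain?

Frequencies: ring:4, i:3, quickly:3, see:2, hate:2, loudly:2, had:2, between:1, heart:1, go:1, wide:1, about:1, house:1, market:1, wind:1, train:1, late:1
Words with frequency 2: had, hate, loudly, see

4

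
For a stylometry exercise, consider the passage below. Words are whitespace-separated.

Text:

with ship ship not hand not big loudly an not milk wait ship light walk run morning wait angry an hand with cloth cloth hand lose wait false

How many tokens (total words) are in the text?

Tokens: with, ship, ship, not, hand, not, big, loudly, an, not, milk, wait, ship, light, walk, run, morning, wait, angry, an, hand, with, cloth, cloth, hand, lose, wait, false
N = 28

28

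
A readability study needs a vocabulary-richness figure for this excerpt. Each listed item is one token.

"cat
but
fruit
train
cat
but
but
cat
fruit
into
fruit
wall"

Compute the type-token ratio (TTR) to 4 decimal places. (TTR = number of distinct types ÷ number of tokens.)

0.5000

N = 12 tokens, V = 6 types.
TTR = V / N = 6 / 12 = 0.5000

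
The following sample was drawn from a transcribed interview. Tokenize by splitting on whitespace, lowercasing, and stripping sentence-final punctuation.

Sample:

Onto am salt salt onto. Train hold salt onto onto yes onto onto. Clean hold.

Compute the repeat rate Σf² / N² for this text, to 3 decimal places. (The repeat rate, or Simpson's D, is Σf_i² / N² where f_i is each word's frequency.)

Frequencies: onto:6, salt:3, hold:2, am:1, train:1, yes:1, clean:1
Σf² = 53; N² = 225
Repeat rate = 53 / 225 = 0.236

0.236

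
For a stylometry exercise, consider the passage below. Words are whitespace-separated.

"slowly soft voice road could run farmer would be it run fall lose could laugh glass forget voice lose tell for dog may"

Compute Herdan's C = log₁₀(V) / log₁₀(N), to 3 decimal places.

0.939

N = 23, V = 19.
log₁₀(V) = 1.278754, log₁₀(N) = 1.361728
C = 1.278754 / 1.361728 = 0.939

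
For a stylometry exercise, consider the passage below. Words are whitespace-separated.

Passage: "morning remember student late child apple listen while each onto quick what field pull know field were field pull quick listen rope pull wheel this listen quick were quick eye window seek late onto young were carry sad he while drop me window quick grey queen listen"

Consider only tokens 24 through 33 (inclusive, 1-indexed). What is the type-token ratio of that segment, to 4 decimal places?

Segment tokens 24–33: wheel, this, listen, quick, were, quick, eye, window, seek, late
Segment N = 10, segment V = 9.
TTR = 9 / 10 = 0.9000

0.9000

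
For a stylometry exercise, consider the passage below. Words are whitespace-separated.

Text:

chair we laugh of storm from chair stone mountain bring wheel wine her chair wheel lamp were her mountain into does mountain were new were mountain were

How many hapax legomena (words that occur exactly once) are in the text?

12

Frequencies: mountain:4, were:4, chair:3, wheel:2, her:2, we:1, laugh:1, of:1, storm:1, from:1, stone:1, bring:1, wine:1, lamp:1, into:1, does:1, new:1
Hapax (freq=1): bring, does, from, into, lamp, laugh, new, of, stone, storm, we, wine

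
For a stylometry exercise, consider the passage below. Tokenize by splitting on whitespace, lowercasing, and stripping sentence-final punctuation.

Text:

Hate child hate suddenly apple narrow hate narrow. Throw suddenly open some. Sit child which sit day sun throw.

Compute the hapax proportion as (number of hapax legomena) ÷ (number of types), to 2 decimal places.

Frequencies: hate:3, child:2, suddenly:2, narrow:2, throw:2, sit:2, apple:1, open:1, some:1, which:1, day:1, sun:1
Hapax count = 6; type count = 12.
Ratio = 6 / 12 = 0.50

0.50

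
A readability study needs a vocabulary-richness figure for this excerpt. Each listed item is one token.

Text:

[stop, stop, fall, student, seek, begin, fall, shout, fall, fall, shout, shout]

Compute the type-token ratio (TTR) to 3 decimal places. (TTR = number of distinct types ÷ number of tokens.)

N = 12 tokens, V = 6 types.
TTR = V / N = 6 / 12 = 0.500

0.500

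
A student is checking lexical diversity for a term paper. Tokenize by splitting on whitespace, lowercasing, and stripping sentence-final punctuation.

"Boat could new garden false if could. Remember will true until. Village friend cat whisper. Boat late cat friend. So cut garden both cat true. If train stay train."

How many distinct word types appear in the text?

Distinct types: {boat, both, cat, could, cut, false, friend, garden, if, late, new, remember, so, stay, train, true, until, village, whisper, will}
V = 20

20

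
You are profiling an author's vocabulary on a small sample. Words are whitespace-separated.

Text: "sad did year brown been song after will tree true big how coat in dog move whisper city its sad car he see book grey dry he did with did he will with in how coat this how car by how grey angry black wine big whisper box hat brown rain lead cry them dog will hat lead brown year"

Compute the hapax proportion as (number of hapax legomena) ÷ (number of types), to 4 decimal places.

0.5405

Frequencies: how:4, did:3, brown:3, will:3, he:3, sad:2, year:2, big:2, coat:2, in:2, dog:2, whisper:2, car:2, grey:2, with:2, hat:2, lead:2, been:1, song:1, after:1, … (17 more, each freq 1)
Hapax count = 20; type count = 37.
Ratio = 20 / 37 = 0.5405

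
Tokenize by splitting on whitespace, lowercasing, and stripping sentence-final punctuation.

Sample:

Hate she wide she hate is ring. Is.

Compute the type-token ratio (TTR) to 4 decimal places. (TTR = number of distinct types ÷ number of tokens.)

N = 8 tokens, V = 5 types.
TTR = V / N = 5 / 8 = 0.6250

0.6250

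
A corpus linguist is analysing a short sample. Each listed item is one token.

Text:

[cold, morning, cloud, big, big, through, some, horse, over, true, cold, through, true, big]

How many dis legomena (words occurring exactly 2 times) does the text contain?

3

Frequencies: big:3, cold:2, through:2, true:2, morning:1, cloud:1, some:1, horse:1, over:1
Words with frequency 2: cold, through, true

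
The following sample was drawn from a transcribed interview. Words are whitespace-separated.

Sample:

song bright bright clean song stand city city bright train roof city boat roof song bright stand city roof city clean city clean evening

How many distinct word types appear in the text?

Distinct types: {boat, bright, city, clean, evening, roof, song, stand, train}
V = 9

9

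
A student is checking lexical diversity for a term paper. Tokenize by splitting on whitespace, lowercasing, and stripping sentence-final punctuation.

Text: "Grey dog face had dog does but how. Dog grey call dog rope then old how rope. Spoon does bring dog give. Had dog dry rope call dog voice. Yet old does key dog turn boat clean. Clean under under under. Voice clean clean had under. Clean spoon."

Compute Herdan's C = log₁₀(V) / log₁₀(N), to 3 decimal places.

N = 48, V = 22.
log₁₀(V) = 1.342423, log₁₀(N) = 1.681241
C = 1.342423 / 1.681241 = 0.798

0.798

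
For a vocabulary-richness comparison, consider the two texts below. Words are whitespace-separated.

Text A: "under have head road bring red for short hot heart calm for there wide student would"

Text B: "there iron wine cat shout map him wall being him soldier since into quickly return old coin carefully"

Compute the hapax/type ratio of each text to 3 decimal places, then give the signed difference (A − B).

A: hapax=14, V=15, ratio=0.933
B: hapax=16, V=17, ratio=0.941
Difference = 0.933 − 0.941 = -0.008

-0.008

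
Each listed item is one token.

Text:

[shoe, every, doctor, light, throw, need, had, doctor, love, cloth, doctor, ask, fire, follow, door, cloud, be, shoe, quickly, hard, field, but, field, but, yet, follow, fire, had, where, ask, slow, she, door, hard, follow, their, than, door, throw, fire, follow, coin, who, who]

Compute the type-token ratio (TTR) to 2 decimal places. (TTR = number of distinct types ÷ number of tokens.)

N = 44 tokens, V = 27 types.
TTR = V / N = 27 / 44 = 0.61

0.61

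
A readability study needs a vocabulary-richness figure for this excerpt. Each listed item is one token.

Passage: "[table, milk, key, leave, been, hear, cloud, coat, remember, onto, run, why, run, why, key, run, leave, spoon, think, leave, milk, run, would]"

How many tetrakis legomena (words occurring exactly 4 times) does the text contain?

1

Frequencies: run:4, leave:3, milk:2, key:2, why:2, table:1, been:1, hear:1, cloud:1, coat:1, remember:1, onto:1, spoon:1, think:1, would:1
Words with frequency 4: run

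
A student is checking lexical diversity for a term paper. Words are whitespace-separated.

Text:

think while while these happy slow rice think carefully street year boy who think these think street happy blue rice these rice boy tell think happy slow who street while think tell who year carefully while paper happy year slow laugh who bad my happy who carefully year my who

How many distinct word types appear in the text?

17

Distinct types: {bad, blue, boy, carefully, happy, laugh, my, paper, rice, slow, street, tell, these, think, while, who, year}
V = 17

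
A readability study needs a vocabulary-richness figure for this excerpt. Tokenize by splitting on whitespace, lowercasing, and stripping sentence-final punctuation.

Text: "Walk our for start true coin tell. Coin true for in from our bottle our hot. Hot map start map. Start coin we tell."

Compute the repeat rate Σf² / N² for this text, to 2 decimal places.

Frequencies: our:3, start:3, coin:3, for:2, true:2, tell:2, hot:2, map:2, walk:1, in:1, from:1, bottle:1, we:1
Σf² = 52; N² = 576
Repeat rate = 52 / 576 = 0.09

0.09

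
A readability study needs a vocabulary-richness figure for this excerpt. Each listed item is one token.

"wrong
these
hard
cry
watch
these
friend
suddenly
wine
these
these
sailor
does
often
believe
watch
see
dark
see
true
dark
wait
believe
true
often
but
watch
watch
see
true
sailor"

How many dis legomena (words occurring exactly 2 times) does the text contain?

Frequencies: these:4, watch:4, see:3, true:3, sailor:2, often:2, believe:2, dark:2, wrong:1, hard:1, cry:1, friend:1, suddenly:1, wine:1, does:1, wait:1, but:1
Words with frequency 2: believe, dark, often, sailor

4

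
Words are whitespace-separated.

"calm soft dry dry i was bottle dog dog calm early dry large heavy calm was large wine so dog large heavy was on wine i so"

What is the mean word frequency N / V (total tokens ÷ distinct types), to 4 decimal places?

N = 27 tokens, V = 13 types.
Mean frequency = N / V = 27 / 13 = 2.0769

2.0769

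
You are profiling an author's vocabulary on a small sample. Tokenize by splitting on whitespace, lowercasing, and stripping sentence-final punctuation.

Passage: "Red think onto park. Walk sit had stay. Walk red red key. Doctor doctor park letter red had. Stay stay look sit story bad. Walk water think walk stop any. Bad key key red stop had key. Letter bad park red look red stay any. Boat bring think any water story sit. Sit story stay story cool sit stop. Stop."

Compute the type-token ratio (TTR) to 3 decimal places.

N = 60 tokens, V = 20 types.
TTR = V / N = 20 / 60 = 0.333

0.333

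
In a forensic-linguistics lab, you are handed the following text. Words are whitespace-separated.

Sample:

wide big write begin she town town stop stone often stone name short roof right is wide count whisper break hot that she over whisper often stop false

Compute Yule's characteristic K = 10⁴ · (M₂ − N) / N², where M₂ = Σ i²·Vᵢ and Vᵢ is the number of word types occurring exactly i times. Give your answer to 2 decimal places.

178.57

Frequencies: wide:2, she:2, town:2, stop:2, stone:2, often:2, whisper:2, big:1, write:1, begin:1, name:1, short:1, roof:1, right:1, is:1, count:1, break:1, hot:1, that:1, over:1, … (1 more, each freq 1)
N = 28. Frequency spectrum: V_1=14, V_2=7
M₂ = 1²·14 + 2²·7 = 42
K = 10000 × (42 − 28) / 28² = 178.57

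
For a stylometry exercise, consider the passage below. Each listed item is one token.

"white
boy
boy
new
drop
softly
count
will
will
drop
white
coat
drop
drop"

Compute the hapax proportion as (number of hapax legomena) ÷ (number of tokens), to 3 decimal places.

0.286

Frequencies: drop:4, white:2, boy:2, will:2, new:1, softly:1, count:1, coat:1
Hapax count = 4; token count = 14.
Ratio = 4 / 14 = 0.286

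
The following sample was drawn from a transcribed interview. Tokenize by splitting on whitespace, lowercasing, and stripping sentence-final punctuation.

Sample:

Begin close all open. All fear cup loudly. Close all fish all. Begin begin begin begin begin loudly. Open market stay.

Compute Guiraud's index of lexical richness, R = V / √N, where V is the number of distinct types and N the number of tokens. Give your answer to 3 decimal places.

N = 21, V = 10.
√N = 4.582576
R = 10 / 4.582576 = 2.182

2.182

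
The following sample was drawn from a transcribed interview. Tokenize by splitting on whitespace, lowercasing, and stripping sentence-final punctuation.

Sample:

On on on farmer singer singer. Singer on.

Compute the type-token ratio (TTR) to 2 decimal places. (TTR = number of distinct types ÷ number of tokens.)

N = 8 tokens, V = 3 types.
TTR = V / N = 3 / 8 = 0.38

0.38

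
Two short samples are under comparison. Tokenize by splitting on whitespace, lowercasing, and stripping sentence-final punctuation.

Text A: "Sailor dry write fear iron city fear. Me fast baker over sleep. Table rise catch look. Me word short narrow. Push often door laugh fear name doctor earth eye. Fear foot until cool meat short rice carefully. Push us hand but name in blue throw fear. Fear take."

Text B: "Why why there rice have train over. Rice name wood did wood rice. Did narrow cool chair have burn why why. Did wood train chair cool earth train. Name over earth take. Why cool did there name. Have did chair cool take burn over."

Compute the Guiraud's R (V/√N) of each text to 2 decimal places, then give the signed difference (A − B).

3.37

A: V=39, N=48, R=5.63
B: V=15, N=44, R=2.26
Difference = 5.63 − 2.26 = 3.37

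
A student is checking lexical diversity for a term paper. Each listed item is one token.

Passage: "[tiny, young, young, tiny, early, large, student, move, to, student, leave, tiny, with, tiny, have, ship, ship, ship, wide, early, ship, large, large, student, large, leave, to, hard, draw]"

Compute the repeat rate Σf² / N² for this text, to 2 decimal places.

0.09

Frequencies: tiny:4, large:4, ship:4, student:3, young:2, early:2, to:2, leave:2, move:1, with:1, have:1, wide:1, hard:1, draw:1
Σf² = 79; N² = 841
Repeat rate = 79 / 841 = 0.09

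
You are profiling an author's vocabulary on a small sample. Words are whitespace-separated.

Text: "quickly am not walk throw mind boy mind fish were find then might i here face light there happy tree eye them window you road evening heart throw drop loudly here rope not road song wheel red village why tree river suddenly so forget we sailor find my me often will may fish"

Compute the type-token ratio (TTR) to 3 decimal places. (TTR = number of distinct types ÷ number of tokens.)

0.849

N = 53 tokens, V = 45 types.
TTR = V / N = 45 / 53 = 0.849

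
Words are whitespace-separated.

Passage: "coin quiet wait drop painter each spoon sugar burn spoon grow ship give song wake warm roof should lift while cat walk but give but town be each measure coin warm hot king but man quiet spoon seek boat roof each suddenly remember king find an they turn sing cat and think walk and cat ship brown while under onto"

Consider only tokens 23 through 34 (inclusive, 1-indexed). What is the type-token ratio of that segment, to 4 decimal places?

Segment tokens 23–34: but, give, but, town, be, each, measure, coin, warm, hot, king, but
Segment N = 12, segment V = 10.
TTR = 10 / 12 = 0.8333

0.8333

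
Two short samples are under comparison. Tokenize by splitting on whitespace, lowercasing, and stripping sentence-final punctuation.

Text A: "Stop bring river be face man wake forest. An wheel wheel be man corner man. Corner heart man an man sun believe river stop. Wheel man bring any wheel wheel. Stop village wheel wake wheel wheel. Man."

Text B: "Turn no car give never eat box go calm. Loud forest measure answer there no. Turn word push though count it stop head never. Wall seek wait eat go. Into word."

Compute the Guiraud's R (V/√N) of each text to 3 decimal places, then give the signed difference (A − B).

A: V=16, N=37, R=2.630
B: V=25, N=31, R=4.490
Difference = 2.630 − 4.490 = -1.860

-1.860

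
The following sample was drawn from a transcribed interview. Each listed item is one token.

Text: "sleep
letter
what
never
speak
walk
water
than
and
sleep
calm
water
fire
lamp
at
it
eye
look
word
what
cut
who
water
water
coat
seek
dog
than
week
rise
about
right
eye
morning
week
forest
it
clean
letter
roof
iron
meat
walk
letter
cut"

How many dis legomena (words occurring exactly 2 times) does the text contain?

8

Frequencies: water:4, letter:3, sleep:2, what:2, walk:2, than:2, it:2, eye:2, cut:2, week:2, never:1, speak:1, and:1, calm:1, fire:1, lamp:1, at:1, look:1, word:1, who:1, … (12 more, each freq 1)
Words with frequency 2: cut, eye, it, sleep, than, walk, week, what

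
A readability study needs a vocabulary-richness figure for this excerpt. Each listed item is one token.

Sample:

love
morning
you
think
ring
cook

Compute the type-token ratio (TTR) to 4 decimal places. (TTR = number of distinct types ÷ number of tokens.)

1.0000

N = 6 tokens, V = 6 types.
TTR = V / N = 6 / 6 = 1.0000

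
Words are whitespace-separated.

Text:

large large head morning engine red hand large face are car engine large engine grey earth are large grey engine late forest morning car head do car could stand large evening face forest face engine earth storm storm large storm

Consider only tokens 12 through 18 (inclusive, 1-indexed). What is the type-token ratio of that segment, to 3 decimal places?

0.714

Segment tokens 12–18: engine, large, engine, grey, earth, are, large
Segment N = 7, segment V = 5.
TTR = 5 / 7 = 0.714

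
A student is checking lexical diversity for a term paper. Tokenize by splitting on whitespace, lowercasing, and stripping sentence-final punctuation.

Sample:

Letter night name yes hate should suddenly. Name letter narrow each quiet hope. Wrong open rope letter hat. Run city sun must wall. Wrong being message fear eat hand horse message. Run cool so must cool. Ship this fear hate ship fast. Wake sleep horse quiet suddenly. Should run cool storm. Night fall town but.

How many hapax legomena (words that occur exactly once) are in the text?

22

Frequencies: letter:3, run:3, cool:3, night:2, name:2, hate:2, should:2, suddenly:2, quiet:2, wrong:2, must:2, message:2, fear:2, horse:2, ship:2, yes:1, narrow:1, each:1, hope:1, open:1, … (17 more, each freq 1)
Hapax (freq=1): being, but, city, each, eat, fall, fast, hand, hat, hope, narrow, open, rope, sleep, so, storm, sun, this, town, wake, wall, yes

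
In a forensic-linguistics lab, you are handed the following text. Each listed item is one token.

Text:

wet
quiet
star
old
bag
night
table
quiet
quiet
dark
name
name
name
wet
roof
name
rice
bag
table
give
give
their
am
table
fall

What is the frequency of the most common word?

Frequencies: name:4, quiet:3, table:3, wet:2, bag:2, give:2, star:1, old:1, night:1, dark:1, roof:1, rice:1, their:1, am:1, fall:1
Most common: 'name' with frequency 4.

4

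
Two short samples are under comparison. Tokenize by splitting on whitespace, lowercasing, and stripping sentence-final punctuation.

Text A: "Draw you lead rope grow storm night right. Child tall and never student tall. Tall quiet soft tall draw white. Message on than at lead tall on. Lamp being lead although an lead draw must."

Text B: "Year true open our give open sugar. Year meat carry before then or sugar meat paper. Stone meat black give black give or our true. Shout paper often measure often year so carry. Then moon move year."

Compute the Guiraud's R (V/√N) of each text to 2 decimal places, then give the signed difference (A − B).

A: V=25, N=35, R=4.23
B: V=20, N=37, R=3.29
Difference = 4.23 − 3.29 = 0.94

0.94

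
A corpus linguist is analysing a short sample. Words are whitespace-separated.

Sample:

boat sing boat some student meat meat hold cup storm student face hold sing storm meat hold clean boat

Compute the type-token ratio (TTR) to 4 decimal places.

N = 19 tokens, V = 10 types.
TTR = V / N = 10 / 19 = 0.5263

0.5263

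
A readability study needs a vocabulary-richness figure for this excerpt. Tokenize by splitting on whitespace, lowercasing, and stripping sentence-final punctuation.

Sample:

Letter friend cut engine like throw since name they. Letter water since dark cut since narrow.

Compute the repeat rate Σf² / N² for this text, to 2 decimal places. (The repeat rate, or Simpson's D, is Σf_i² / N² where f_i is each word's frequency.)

0.10

Frequencies: since:3, letter:2, cut:2, friend:1, engine:1, like:1, throw:1, name:1, they:1, water:1, dark:1, narrow:1
Σf² = 26; N² = 256
Repeat rate = 26 / 256 = 0.10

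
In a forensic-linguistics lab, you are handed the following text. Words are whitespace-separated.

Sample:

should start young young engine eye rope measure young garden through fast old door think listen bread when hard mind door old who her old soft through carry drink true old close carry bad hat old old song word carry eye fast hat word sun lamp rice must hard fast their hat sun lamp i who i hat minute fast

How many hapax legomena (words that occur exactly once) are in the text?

22

Frequencies: old:6, fast:4, hat:4, young:3, carry:3, eye:2, through:2, door:2, hard:2, who:2, word:2, sun:2, lamp:2, i:2, should:1, start:1, engine:1, rope:1, measure:1, garden:1, … (16 more, each freq 1)
Hapax (freq=1): bad, bread, close, drink, engine, garden, her, listen, measure, mind, minute, must, rice, rope, should, soft, song, start, their, think, true, when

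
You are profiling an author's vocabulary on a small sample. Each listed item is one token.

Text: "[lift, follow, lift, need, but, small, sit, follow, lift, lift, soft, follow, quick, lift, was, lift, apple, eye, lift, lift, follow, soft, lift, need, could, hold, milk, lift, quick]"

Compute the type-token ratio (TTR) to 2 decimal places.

N = 29 tokens, V = 14 types.
TTR = V / N = 14 / 29 = 0.48

0.48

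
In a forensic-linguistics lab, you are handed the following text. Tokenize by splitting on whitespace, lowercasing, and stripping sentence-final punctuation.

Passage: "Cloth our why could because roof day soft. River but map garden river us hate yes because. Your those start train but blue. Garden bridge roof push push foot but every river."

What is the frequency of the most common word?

Frequencies: river:3, but:3, because:2, roof:2, garden:2, push:2, cloth:1, our:1, why:1, could:1, day:1, soft:1, map:1, us:1, hate:1, yes:1, your:1, those:1, start:1, train:1, … (4 more, each freq 1)
Most common: 'river' with frequency 3.

3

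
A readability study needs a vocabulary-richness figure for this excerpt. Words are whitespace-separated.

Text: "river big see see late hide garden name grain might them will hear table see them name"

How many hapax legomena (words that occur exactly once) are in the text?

Frequencies: see:3, name:2, them:2, river:1, big:1, late:1, hide:1, garden:1, grain:1, might:1, will:1, hear:1, table:1
Hapax (freq=1): big, garden, grain, hear, hide, late, might, river, table, will

10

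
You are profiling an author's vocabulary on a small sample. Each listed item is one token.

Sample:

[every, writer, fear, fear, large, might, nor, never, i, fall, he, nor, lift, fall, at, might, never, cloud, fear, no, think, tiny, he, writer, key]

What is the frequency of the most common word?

Frequencies: fear:3, writer:2, might:2, nor:2, never:2, fall:2, he:2, every:1, large:1, i:1, lift:1, at:1, cloud:1, no:1, think:1, tiny:1, key:1
Most common: 'fear' with frequency 3.

3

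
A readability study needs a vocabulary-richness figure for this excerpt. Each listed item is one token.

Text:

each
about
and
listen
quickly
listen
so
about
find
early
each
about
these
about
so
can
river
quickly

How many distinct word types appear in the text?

11

Distinct types: {about, and, can, each, early, find, listen, quickly, river, so, these}
V = 11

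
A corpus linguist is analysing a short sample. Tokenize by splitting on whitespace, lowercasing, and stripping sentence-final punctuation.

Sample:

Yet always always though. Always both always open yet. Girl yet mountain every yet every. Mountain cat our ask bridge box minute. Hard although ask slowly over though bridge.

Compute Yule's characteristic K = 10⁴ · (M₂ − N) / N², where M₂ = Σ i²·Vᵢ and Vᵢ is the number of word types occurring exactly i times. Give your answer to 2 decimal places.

Frequencies: yet:4, always:4, though:2, mountain:2, every:2, ask:2, bridge:2, both:1, open:1, girl:1, cat:1, our:1, box:1, minute:1, hard:1, although:1, slowly:1, over:1
N = 29. Frequency spectrum: V_1=11, V_2=5, V_4=2
M₂ = 1²·11 + 2²·5 + 4²·2 = 63
K = 10000 × (63 − 29) / 29² = 404.28

404.28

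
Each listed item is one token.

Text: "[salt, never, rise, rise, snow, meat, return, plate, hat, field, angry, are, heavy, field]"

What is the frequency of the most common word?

Frequencies: rise:2, field:2, salt:1, never:1, snow:1, meat:1, return:1, plate:1, hat:1, angry:1, are:1, heavy:1
Most common: 'rise' with frequency 2.

2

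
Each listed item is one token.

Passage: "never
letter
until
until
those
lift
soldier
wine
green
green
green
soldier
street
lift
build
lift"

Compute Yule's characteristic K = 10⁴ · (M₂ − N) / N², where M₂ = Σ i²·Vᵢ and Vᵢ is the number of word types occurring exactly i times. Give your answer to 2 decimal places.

Frequencies: lift:3, green:3, until:2, soldier:2, never:1, letter:1, those:1, wine:1, street:1, build:1
N = 16. Frequency spectrum: V_1=6, V_2=2, V_3=2
M₂ = 1²·6 + 2²·2 + 3²·2 = 32
K = 10000 × (32 − 16) / 16² = 625.00

625.00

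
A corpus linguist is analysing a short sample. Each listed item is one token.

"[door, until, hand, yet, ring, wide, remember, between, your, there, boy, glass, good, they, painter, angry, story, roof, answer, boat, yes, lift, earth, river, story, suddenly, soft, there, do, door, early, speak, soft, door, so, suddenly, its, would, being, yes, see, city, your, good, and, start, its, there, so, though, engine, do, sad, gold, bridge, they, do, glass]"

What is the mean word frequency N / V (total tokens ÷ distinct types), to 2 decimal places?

1.38

N = 58 tokens, V = 42 types.
Mean frequency = N / V = 58 / 42 = 1.38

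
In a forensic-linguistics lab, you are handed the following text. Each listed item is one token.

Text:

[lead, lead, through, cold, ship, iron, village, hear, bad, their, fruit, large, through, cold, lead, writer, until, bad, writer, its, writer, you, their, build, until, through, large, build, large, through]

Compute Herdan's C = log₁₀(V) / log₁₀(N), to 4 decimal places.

N = 30, V = 16.
log₁₀(V) = 1.204120, log₁₀(N) = 1.477121
C = 1.204120 / 1.477121 = 0.8152

0.8152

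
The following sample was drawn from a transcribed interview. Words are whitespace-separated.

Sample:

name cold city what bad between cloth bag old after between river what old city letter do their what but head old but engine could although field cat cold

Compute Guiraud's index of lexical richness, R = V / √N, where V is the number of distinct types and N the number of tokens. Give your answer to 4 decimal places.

N = 29, V = 21.
√N = 5.385165
R = 21 / 5.385165 = 3.8996

3.8996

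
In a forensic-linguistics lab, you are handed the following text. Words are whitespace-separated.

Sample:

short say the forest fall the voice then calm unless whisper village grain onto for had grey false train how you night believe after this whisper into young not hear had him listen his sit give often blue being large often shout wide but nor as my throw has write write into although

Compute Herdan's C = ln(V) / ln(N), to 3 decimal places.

0.970

N = 53, V = 47.
ln(V) = 3.850148, ln(N) = 3.970292
C = 3.850148 / 3.970292 = 0.970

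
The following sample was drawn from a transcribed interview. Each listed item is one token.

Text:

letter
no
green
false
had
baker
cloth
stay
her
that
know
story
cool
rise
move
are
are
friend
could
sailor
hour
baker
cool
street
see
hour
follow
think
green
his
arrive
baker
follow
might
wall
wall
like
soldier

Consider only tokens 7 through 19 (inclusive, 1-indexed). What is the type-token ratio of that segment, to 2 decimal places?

Segment tokens 7–19: cloth, stay, her, that, know, story, cool, rise, move, are, are, friend, could
Segment N = 13, segment V = 12.
TTR = 12 / 13 = 0.92

0.92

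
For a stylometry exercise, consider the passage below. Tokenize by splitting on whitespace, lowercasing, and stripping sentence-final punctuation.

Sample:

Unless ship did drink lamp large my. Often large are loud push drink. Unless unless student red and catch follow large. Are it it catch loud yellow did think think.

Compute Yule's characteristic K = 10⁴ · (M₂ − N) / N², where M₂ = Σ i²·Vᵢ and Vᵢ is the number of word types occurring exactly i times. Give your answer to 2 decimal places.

Frequencies: unless:3, large:3, did:2, drink:2, are:2, loud:2, catch:2, it:2, think:2, ship:1, lamp:1, my:1, often:1, push:1, student:1, red:1, and:1, follow:1, yellow:1
N = 30. Frequency spectrum: V_1=10, V_2=7, V_3=2
M₂ = 1²·10 + 2²·7 + 3²·2 = 56
K = 10000 × (56 − 30) / 30² = 288.89

288.89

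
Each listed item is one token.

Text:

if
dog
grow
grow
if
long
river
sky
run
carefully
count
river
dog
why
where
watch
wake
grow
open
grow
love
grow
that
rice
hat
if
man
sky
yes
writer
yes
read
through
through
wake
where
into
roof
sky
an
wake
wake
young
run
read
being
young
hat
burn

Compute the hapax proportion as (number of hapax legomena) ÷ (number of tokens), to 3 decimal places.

0.327

Frequencies: grow:5, wake:4, if:3, sky:3, dog:2, river:2, run:2, where:2, hat:2, yes:2, read:2, through:2, young:2, long:1, carefully:1, count:1, why:1, watch:1, open:1, love:1, … (9 more, each freq 1)
Hapax count = 16; token count = 49.
Ratio = 16 / 49 = 0.327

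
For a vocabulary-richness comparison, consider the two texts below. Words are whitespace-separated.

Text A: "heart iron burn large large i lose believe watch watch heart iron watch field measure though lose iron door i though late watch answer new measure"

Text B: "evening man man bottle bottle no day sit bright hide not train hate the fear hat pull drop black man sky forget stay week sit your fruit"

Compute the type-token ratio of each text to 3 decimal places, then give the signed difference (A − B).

-0.275

TTR(A) = 15/26 = 0.577
TTR(B) = 23/27 = 0.852
Difference = 0.577 − 0.852 = -0.275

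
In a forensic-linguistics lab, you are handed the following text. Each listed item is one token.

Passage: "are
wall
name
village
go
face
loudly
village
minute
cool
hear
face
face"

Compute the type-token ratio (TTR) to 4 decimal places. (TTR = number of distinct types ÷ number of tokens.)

0.7692

N = 13 tokens, V = 10 types.
TTR = V / N = 10 / 13 = 0.7692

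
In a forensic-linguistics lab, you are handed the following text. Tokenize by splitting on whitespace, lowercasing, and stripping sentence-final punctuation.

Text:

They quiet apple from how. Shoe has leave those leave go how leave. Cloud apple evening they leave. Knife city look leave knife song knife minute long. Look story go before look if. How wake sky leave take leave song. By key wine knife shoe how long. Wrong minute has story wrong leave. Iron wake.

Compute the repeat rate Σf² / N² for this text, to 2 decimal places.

Frequencies: leave:8, how:4, knife:4, look:3, they:2, apple:2, shoe:2, has:2, go:2, song:2, minute:2, long:2, story:2, wake:2, wrong:2, quiet:1, from:1, those:1, cloud:1, evening:1, … (9 more, each freq 1)
Σf² = 163; N² = 3025
Repeat rate = 163 / 3025 = 0.05

0.05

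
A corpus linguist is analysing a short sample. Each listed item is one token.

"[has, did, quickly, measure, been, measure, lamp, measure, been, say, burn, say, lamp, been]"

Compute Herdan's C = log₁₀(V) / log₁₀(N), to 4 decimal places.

N = 14, V = 8.
log₁₀(V) = 0.903090, log₁₀(N) = 1.146128
C = 0.903090 / 1.146128 = 0.7879

0.7879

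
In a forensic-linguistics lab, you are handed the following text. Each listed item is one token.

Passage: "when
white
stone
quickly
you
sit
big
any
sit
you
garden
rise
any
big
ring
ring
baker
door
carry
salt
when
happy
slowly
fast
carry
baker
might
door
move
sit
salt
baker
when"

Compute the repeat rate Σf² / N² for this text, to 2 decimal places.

Frequencies: when:3, sit:3, baker:3, you:2, big:2, any:2, ring:2, door:2, carry:2, salt:2, white:1, stone:1, quickly:1, garden:1, rise:1, happy:1, slowly:1, fast:1, might:1, move:1
Σf² = 65; N² = 1089
Repeat rate = 65 / 1089 = 0.06

0.06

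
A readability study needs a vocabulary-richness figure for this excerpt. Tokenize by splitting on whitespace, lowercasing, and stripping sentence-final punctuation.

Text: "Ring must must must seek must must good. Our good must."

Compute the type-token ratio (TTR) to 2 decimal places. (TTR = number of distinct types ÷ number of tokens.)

0.45

N = 11 tokens, V = 5 types.
TTR = V / N = 5 / 11 = 0.45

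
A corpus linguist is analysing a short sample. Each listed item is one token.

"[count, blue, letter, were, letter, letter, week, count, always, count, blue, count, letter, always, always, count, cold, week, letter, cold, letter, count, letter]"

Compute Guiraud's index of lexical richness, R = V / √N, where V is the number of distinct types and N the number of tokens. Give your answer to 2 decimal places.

1.46

N = 23, V = 7.
√N = 4.795832
R = 7 / 4.795832 = 1.46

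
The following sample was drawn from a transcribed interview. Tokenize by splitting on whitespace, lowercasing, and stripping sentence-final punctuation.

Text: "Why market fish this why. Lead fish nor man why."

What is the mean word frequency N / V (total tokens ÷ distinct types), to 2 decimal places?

N = 10 tokens, V = 7 types.
Mean frequency = N / V = 10 / 7 = 1.43

1.43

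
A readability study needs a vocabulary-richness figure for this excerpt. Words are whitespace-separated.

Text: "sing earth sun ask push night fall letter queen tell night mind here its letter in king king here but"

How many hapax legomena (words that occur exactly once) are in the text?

12

Frequencies: night:2, letter:2, here:2, king:2, sing:1, earth:1, sun:1, ask:1, push:1, fall:1, queen:1, tell:1, mind:1, its:1, in:1, but:1
Hapax (freq=1): ask, but, earth, fall, in, its, mind, push, queen, sing, sun, tell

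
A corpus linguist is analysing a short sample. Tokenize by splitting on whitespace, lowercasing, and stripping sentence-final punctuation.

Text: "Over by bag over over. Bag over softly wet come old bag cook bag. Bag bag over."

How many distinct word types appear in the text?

Distinct types: {bag, by, come, cook, old, over, softly, wet}
V = 8

8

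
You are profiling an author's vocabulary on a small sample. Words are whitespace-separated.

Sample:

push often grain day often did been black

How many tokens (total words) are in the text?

8

Tokens: push, often, grain, day, often, did, been, black
N = 8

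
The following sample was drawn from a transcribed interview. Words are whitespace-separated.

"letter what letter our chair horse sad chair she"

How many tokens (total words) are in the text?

9

Tokens: letter, what, letter, our, chair, horse, sad, chair, she
N = 9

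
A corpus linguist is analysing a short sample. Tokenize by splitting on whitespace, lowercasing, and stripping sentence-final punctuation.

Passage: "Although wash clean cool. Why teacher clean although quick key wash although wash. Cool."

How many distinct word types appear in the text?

Distinct types: {although, clean, cool, key, quick, teacher, wash, why}
V = 8

8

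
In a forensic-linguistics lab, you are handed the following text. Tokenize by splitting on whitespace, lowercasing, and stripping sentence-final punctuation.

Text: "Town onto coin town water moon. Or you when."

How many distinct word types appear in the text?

8

Distinct types: {coin, moon, onto, or, town, water, when, you}
V = 8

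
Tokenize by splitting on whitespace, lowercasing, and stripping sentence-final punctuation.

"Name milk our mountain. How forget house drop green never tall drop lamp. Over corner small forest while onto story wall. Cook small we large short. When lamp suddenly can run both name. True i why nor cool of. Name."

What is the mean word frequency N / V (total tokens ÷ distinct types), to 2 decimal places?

N = 40 tokens, V = 35 types.
Mean frequency = N / V = 40 / 35 = 1.14

1.14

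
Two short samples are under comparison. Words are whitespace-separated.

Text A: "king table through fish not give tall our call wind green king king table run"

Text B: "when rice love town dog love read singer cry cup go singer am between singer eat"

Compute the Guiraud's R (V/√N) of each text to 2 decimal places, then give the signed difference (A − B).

-0.15

A: V=12, N=15, R=3.10
B: V=13, N=16, R=3.25
Difference = 3.10 − 3.25 = -0.15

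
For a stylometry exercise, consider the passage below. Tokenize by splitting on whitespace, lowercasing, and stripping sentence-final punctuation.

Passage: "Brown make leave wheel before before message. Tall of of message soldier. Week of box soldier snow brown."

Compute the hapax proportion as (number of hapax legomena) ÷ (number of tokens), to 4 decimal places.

0.3889

Frequencies: of:3, brown:2, before:2, message:2, soldier:2, make:1, leave:1, wheel:1, tall:1, week:1, box:1, snow:1
Hapax count = 7; token count = 18.
Ratio = 7 / 18 = 0.3889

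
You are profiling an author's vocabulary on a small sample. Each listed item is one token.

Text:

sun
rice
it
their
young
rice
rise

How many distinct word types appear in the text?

Distinct types: {it, rice, rise, sun, their, young}
V = 6

6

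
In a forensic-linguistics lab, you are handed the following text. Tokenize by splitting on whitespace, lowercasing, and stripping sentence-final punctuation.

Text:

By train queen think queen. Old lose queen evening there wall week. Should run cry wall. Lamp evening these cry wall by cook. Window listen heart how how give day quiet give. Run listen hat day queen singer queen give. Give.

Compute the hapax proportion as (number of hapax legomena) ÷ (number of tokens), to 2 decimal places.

Frequencies: queen:5, give:4, wall:3, by:2, evening:2, run:2, cry:2, listen:2, how:2, day:2, train:1, think:1, old:1, lose:1, there:1, week:1, should:1, lamp:1, these:1, cook:1, … (5 more, each freq 1)
Hapax count = 15; token count = 41.
Ratio = 15 / 41 = 0.37

0.37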